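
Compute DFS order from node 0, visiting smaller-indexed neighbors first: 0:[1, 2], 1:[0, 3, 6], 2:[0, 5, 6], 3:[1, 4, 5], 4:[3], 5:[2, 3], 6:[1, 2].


DFS stack-based: start with [0]
Visit order: [0, 1, 3, 4, 5, 2, 6]


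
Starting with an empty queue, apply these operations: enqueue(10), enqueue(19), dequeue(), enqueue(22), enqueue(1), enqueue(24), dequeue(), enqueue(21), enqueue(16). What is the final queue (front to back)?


enqueue(10) -> [10]
enqueue(19) -> [10, 19]
dequeue() returns 10 -> [19]
enqueue(22) -> [19, 22]
enqueue(1) -> [19, 22, 1]
enqueue(24) -> [19, 22, 1, 24]
dequeue() returns 19 -> [22, 1, 24]
enqueue(21) -> [22, 1, 24, 21]
enqueue(16) -> [22, 1, 24, 21, 16]
Final queue (front to back): [22, 1, 24, 21, 16]


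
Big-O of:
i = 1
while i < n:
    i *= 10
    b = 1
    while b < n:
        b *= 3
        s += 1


Per nesting level: O(log n) * O(log n) = O((log n)^2)
Complexity: O((log n)^2)


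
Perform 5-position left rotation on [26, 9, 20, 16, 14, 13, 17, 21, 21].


Left rotate by 5: [13, 17, 21, 21, 26, 9, 20, 16, 14]


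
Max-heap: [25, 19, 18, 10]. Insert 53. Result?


Append 53: [25, 19, 18, 10, 53]
Bubble up: swap idx 4(53) with idx 1(19); swap idx 1(53) with idx 0(25)
Result: [53, 25, 18, 10, 19]


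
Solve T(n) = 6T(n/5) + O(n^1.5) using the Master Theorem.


a=6, b=5, c=1.5. log_5(6)=1.113 < c=1.5. Case 3: O(n^c) = O(n^1.500)
Complexity: O(n^1.500)


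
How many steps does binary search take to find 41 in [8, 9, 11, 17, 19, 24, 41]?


Search for 41:
[0,6] mid=3 arr[3]=17
[4,6] mid=5 arr[5]=24
[6,6] mid=6 arr[6]=41
Total: 3 comparisons


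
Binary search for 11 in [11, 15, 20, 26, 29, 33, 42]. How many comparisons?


Search for 11:
[0,6] mid=3 arr[3]=26
[0,2] mid=1 arr[1]=15
[0,0] mid=0 arr[0]=11
Total: 3 comparisons


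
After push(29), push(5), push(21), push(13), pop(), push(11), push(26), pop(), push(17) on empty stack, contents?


push(29) -> [29]
push(5) -> [29, 5]
push(21) -> [29, 5, 21]
push(13) -> [29, 5, 21, 13]
pop() returns 13 -> [29, 5, 21]
push(11) -> [29, 5, 21, 11]
push(26) -> [29, 5, 21, 11, 26]
pop() returns 26 -> [29, 5, 21, 11]
push(17) -> [29, 5, 21, 11, 17]
Final stack (bottom to top): [29, 5, 21, 11, 17]


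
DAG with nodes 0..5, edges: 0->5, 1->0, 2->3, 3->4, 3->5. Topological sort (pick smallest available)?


Kahn's algorithm, process smallest node first
Order: [1, 0, 2, 3, 4, 5]


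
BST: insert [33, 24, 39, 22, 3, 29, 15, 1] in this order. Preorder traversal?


Root = 33; build tree by BST insertion.
Preorder traversal: [33, 24, 22, 3, 1, 15, 29, 39]


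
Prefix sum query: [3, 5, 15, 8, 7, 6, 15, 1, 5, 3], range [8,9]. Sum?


Prefix sums: [0, 3, 8, 23, 31, 38, 44, 59, 60, 65, 68]
Sum[8..9] = prefix[10] - prefix[8] = 68 - 60 = 8


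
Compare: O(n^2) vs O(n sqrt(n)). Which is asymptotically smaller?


n^1.5 grows slower than quadratic
O(n sqrt(n)) is asymptotically smaller; O(n^2) grows faster


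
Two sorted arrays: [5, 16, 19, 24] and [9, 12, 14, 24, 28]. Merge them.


Compare heads, take smaller each step.
Merged: [5, 9, 12, 14, 16, 19, 24, 24, 28]


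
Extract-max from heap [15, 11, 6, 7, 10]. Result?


Max = 15
Replace root with last, heapify down
Resulting heap: [11, 10, 6, 7]


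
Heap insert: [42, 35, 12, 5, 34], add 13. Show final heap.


Append 13: [42, 35, 12, 5, 34, 13]
Bubble up: swap idx 5(13) with idx 2(12)
Result: [42, 35, 13, 5, 34, 12]


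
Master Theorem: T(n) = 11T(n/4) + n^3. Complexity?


a=11, b=4, c=3. log_4(11)=1.730 < c=3. Case 3: O(n^c) = O(n^3)
Complexity: O(n^3)


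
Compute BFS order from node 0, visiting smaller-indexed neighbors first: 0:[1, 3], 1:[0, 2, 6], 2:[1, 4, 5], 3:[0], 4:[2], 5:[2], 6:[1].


BFS queue: start with [0]
Visit order: [0, 1, 3, 2, 6, 4, 5]


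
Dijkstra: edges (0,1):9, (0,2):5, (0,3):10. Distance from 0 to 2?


Dijkstra from 0:
Distances: {0: 0, 1: 9, 2: 5, 3: 10}
Shortest distance to 2 = 5, path = [0, 2]


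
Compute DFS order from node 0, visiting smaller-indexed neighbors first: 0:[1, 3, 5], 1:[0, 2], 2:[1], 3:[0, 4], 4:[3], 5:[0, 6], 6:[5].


DFS stack-based: start with [0]
Visit order: [0, 1, 2, 3, 4, 5, 6]


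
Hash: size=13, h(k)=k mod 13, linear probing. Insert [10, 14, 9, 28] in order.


Insertions: 10->slot 10; 14->slot 1; 9->slot 9; 28->slot 2
Table: [None, 14, 28, None, None, None, None, None, None, 9, 10, None, None]


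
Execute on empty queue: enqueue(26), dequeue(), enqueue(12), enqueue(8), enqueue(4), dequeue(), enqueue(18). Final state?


enqueue(26) -> [26]
dequeue() returns 26 -> []
enqueue(12) -> [12]
enqueue(8) -> [12, 8]
enqueue(4) -> [12, 8, 4]
dequeue() returns 12 -> [8, 4]
enqueue(18) -> [8, 4, 18]
Final queue (front to back): [8, 4, 18]


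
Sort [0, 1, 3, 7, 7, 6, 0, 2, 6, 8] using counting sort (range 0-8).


Count array: [2, 1, 1, 1, 0, 0, 2, 2, 1]
Reconstruct: [0, 0, 1, 2, 3, 6, 6, 7, 7, 8]


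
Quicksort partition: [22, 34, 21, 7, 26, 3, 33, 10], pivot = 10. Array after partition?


Elements <= 10 go left of pivot.
Result: [7, 3, 10, 22, 26, 34, 33, 21], pivot at index 2


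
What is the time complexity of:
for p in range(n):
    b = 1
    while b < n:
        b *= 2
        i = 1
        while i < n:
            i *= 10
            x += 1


Per nesting level: O(n) * O(log n) * O(log n) = O(n (log n)^2)
Complexity: O(n (log n)^2)


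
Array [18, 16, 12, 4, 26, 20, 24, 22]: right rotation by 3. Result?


Right rotate by 3: [20, 24, 22, 18, 16, 12, 4, 26]


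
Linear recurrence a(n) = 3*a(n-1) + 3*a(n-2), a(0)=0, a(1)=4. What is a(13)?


Build bottom-up:
...a(11)=2030508, a(12)=7698240, a(13)=3*7698240+3*2030508=29186244


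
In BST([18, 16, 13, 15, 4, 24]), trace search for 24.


BST root = 18
Search for 24: compare at each node
Path: [18, 24]


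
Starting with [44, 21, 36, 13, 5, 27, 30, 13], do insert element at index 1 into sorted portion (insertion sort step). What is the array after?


After one pass: [21, 44, 36, 13, 5, 27, 30, 13]


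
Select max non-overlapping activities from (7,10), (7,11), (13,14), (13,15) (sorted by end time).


Greedy: pick earliest-ending, then skip overlaps.
Selected (2 activities): [(7, 10), (13, 14)]


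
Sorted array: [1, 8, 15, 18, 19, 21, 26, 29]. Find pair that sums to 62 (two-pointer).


Two pointers: lo=0, hi=7
No pair sums to 62


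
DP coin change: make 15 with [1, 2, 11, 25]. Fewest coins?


dp[0]=0; dp[i]=1+min(dp[i-c] for c in coins)
...dp[10]=5, dp[11]=1, dp[12]=2, dp[13]=2, dp[14]=3, dp[15]=3
Minimum coins for 15 = 3


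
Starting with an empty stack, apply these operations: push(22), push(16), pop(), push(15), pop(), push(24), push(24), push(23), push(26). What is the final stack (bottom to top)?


push(22) -> [22]
push(16) -> [22, 16]
pop() returns 16 -> [22]
push(15) -> [22, 15]
pop() returns 15 -> [22]
push(24) -> [22, 24]
push(24) -> [22, 24, 24]
push(23) -> [22, 24, 24, 23]
push(26) -> [22, 24, 24, 23, 26]
Final stack (bottom to top): [22, 24, 24, 23, 26]


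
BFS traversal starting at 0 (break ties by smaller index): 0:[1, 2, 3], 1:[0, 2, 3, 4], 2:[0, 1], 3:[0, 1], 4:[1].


BFS queue: start with [0]
Visit order: [0, 1, 2, 3, 4]


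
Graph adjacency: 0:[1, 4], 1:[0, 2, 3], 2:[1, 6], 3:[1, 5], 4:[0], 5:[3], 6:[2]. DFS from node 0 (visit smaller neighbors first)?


DFS stack-based: start with [0]
Visit order: [0, 1, 2, 6, 3, 5, 4]


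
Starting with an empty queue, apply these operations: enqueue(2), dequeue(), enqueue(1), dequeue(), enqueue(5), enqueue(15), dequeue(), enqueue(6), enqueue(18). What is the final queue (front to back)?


enqueue(2) -> [2]
dequeue() returns 2 -> []
enqueue(1) -> [1]
dequeue() returns 1 -> []
enqueue(5) -> [5]
enqueue(15) -> [5, 15]
dequeue() returns 5 -> [15]
enqueue(6) -> [15, 6]
enqueue(18) -> [15, 6, 18]
Final queue (front to back): [15, 6, 18]


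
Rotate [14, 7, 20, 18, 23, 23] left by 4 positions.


Left rotate by 4: [23, 23, 14, 7, 20, 18]


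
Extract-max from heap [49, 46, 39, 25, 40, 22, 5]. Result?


Max = 49
Replace root with last, heapify down
Resulting heap: [46, 40, 39, 25, 5, 22]


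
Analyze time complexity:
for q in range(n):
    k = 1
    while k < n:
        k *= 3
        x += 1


Per nesting level: O(n) * O(log n) = O(n log n)
Complexity: O(n log n)


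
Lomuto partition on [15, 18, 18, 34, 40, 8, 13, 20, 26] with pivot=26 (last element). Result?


Elements <= 26 go left of pivot.
Result: [15, 18, 18, 8, 13, 20, 26, 34, 40], pivot at index 6


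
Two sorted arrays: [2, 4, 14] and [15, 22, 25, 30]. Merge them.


Compare heads, take smaller each step.
Merged: [2, 4, 14, 15, 22, 25, 30]


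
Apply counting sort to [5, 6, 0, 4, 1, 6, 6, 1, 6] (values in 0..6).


Count array: [1, 2, 0, 0, 1, 1, 4]
Reconstruct: [0, 1, 1, 4, 5, 6, 6, 6, 6]


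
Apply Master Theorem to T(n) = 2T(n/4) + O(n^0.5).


a=2, b=4, c=0.5. log_4(2)=0.5 = c=0.5. Case 2: O(n^c log n) = O(sqrt(n) log n)
Complexity: O(sqrt(n) log n)


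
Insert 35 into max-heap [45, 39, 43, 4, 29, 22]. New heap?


Append 35: [45, 39, 43, 4, 29, 22, 35]
Bubble up: no swaps needed
Result: [45, 39, 43, 4, 29, 22, 35]


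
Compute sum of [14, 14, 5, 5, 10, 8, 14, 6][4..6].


Prefix sums: [0, 14, 28, 33, 38, 48, 56, 70, 76]
Sum[4..6] = prefix[7] - prefix[4] = 70 - 38 = 32


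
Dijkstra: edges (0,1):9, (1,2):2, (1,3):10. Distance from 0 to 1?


Dijkstra from 0:
Distances: {0: 0, 1: 9, 2: 11, 3: 19}
Shortest distance to 1 = 9, path = [0, 1]


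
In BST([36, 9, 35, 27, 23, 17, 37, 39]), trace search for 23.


BST root = 36
Search for 23: compare at each node
Path: [36, 9, 35, 27, 23]


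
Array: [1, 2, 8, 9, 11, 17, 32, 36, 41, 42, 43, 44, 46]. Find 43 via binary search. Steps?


Search for 43:
[0,12] mid=6 arr[6]=32
[7,12] mid=9 arr[9]=42
[10,12] mid=11 arr[11]=44
[10,10] mid=10 arr[10]=43
Total: 4 comparisons


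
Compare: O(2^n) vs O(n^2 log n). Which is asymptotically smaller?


n^2 log n grows slower than exponential
O(n^2 log n) is asymptotically smaller; O(2^n) grows faster


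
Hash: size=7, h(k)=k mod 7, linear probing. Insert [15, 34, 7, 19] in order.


Insertions: 15->slot 1; 34->slot 6; 7->slot 0; 19->slot 5
Table: [7, 15, None, None, None, 19, 34]


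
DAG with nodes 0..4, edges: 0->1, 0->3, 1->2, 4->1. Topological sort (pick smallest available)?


Kahn's algorithm, process smallest node first
Order: [0, 3, 4, 1, 2]


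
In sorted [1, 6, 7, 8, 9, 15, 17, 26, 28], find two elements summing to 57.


Two pointers: lo=0, hi=8
No pair sums to 57


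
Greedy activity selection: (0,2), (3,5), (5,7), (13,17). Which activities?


Greedy: pick earliest-ending, then skip overlaps.
Selected (4 activities): [(0, 2), (3, 5), (5, 7), (13, 17)]


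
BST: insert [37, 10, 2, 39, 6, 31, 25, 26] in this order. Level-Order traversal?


Root = 37; build tree by BST insertion.
Level-Order traversal: [37, 10, 39, 2, 31, 6, 25, 26]


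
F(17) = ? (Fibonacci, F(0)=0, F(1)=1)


F(n)=F(n-1)+F(n-2)
...F(15)=610, F(16)=987, F(17)=1597


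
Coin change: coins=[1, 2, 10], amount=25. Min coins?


dp[0]=0; dp[i]=1+min(dp[i-c] for c in coins)
...dp[20]=2, dp[21]=3, dp[22]=3, dp[23]=4, dp[24]=4, dp[25]=5
Minimum coins for 25 = 5


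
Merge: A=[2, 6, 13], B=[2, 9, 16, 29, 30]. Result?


Compare heads, take smaller each step.
Merged: [2, 2, 6, 9, 13, 16, 29, 30]


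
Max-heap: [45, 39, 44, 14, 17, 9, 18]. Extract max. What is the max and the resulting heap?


Max = 45
Replace root with last, heapify down
Resulting heap: [44, 39, 18, 14, 17, 9]


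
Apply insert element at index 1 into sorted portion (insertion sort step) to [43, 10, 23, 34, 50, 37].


After one pass: [10, 43, 23, 34, 50, 37]


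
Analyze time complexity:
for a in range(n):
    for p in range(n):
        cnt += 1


Per nesting level: O(n) * O(n) = O(n^2)
Complexity: O(n^2)


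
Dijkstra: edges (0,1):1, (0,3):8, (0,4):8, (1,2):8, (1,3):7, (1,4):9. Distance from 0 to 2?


Dijkstra from 0:
Distances: {0: 0, 1: 1, 2: 9, 3: 8, 4: 8}
Shortest distance to 2 = 9, path = [0, 1, 2]


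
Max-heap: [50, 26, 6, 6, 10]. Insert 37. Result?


Append 37: [50, 26, 6, 6, 10, 37]
Bubble up: swap idx 5(37) with idx 2(6)
Result: [50, 26, 37, 6, 10, 6]


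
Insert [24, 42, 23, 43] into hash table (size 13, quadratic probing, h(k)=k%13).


Insertions: 24->slot 11; 42->slot 3; 23->slot 10; 43->slot 4
Table: [None, None, None, 42, 43, None, None, None, None, None, 23, 24, None]


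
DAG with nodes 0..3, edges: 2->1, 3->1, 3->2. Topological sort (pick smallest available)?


Kahn's algorithm, process smallest node first
Order: [0, 3, 2, 1]


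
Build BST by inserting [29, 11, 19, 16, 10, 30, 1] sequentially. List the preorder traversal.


Root = 29; build tree by BST insertion.
Preorder traversal: [29, 11, 10, 1, 19, 16, 30]


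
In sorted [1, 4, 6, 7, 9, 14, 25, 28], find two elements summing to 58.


Two pointers: lo=0, hi=7
No pair sums to 58


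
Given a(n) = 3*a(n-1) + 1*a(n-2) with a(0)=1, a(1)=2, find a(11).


Build bottom-up:
...a(9)=29867, a(10)=98644, a(11)=3*98644+1*29867=325799


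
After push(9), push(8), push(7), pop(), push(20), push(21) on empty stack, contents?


push(9) -> [9]
push(8) -> [9, 8]
push(7) -> [9, 8, 7]
pop() returns 7 -> [9, 8]
push(20) -> [9, 8, 20]
push(21) -> [9, 8, 20, 21]
Final stack (bottom to top): [9, 8, 20, 21]


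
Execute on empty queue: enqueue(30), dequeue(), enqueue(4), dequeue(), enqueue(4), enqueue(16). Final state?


enqueue(30) -> [30]
dequeue() returns 30 -> []
enqueue(4) -> [4]
dequeue() returns 4 -> []
enqueue(4) -> [4]
enqueue(16) -> [4, 16]
Final queue (front to back): [4, 16]


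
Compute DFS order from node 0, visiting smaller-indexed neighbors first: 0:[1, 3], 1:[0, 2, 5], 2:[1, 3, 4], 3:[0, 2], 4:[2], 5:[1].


DFS stack-based: start with [0]
Visit order: [0, 1, 2, 3, 4, 5]


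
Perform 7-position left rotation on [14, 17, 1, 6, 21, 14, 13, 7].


Left rotate by 7: [7, 14, 17, 1, 6, 21, 14, 13]


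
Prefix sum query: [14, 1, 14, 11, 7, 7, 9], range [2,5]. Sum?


Prefix sums: [0, 14, 15, 29, 40, 47, 54, 63]
Sum[2..5] = prefix[6] - prefix[2] = 54 - 15 = 39


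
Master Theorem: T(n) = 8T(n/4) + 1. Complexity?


a=8, b=4, c=0. log_4(8)=1.5 > c=0. Case 1: O(n^log_b(a)) = O(n^1.500)
Complexity: O(n^1.500)


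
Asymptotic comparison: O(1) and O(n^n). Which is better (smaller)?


constant grows slower than n^n
O(1) is asymptotically smaller; O(n^n) grows faster


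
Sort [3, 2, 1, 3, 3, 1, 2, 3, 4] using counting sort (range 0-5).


Count array: [0, 2, 2, 4, 1, 0]
Reconstruct: [1, 1, 2, 2, 3, 3, 3, 3, 4]


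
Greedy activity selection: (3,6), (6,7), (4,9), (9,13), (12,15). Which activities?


Greedy: pick earliest-ending, then skip overlaps.
Selected (3 activities): [(3, 6), (6, 7), (9, 13)]


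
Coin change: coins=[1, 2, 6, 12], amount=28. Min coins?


dp[0]=0; dp[i]=1+min(dp[i-c] for c in coins)
...dp[23]=5, dp[24]=2, dp[25]=3, dp[26]=3, dp[27]=4, dp[28]=4
Minimum coins for 28 = 4


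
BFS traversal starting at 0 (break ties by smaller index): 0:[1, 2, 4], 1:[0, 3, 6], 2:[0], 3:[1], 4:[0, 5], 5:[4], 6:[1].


BFS queue: start with [0]
Visit order: [0, 1, 2, 4, 3, 6, 5]


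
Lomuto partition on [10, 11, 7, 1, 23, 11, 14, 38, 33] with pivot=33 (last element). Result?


Elements <= 33 go left of pivot.
Result: [10, 11, 7, 1, 23, 11, 14, 33, 38], pivot at index 7


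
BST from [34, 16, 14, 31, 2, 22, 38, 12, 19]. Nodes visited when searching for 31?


BST root = 34
Search for 31: compare at each node
Path: [34, 16, 31]


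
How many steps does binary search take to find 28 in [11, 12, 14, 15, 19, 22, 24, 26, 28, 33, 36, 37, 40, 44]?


Search for 28:
[0,13] mid=6 arr[6]=24
[7,13] mid=10 arr[10]=36
[7,9] mid=8 arr[8]=28
Total: 3 comparisons


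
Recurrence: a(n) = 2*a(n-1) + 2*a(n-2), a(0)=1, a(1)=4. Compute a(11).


Build bottom-up:
...a(9)=11584, a(10)=31648, a(11)=2*31648+2*11584=86464


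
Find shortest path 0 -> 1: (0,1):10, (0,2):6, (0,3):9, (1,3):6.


Dijkstra from 0:
Distances: {0: 0, 1: 10, 2: 6, 3: 9}
Shortest distance to 1 = 10, path = [0, 1]


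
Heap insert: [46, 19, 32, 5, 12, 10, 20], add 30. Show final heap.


Append 30: [46, 19, 32, 5, 12, 10, 20, 30]
Bubble up: swap idx 7(30) with idx 3(5); swap idx 3(30) with idx 1(19)
Result: [46, 30, 32, 19, 12, 10, 20, 5]


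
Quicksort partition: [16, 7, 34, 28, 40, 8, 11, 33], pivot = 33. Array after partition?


Elements <= 33 go left of pivot.
Result: [16, 7, 28, 8, 11, 33, 40, 34], pivot at index 5


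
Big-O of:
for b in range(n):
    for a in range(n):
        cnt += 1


Per nesting level: O(n) * O(n) = O(n^2)
Complexity: O(n^2)


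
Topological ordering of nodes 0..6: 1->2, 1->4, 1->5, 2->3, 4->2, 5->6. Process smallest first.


Kahn's algorithm, process smallest node first
Order: [0, 1, 4, 2, 3, 5, 6]


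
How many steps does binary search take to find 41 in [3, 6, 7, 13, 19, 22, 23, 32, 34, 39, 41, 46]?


Search for 41:
[0,11] mid=5 arr[5]=22
[6,11] mid=8 arr[8]=34
[9,11] mid=10 arr[10]=41
Total: 3 comparisons


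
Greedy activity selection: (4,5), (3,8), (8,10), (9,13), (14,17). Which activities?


Greedy: pick earliest-ending, then skip overlaps.
Selected (3 activities): [(4, 5), (8, 10), (14, 17)]


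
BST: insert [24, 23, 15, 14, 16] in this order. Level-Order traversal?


Root = 24; build tree by BST insertion.
Level-Order traversal: [24, 23, 15, 14, 16]


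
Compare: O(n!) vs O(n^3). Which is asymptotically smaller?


cubic grows slower than factorial
O(n^3) is asymptotically smaller; O(n!) grows faster


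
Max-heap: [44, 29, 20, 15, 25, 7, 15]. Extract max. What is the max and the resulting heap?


Max = 44
Replace root with last, heapify down
Resulting heap: [29, 25, 20, 15, 15, 7]


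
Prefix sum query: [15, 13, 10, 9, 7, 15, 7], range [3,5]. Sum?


Prefix sums: [0, 15, 28, 38, 47, 54, 69, 76]
Sum[3..5] = prefix[6] - prefix[3] = 69 - 38 = 31


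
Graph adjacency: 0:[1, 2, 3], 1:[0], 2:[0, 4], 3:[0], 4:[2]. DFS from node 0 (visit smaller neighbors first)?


DFS stack-based: start with [0]
Visit order: [0, 1, 2, 4, 3]


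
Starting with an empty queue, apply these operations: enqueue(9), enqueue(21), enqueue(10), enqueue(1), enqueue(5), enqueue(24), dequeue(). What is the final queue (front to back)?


enqueue(9) -> [9]
enqueue(21) -> [9, 21]
enqueue(10) -> [9, 21, 10]
enqueue(1) -> [9, 21, 10, 1]
enqueue(5) -> [9, 21, 10, 1, 5]
enqueue(24) -> [9, 21, 10, 1, 5, 24]
dequeue() returns 9 -> [21, 10, 1, 5, 24]
Final queue (front to back): [21, 10, 1, 5, 24]


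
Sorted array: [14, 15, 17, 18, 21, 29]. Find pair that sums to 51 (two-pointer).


Two pointers: lo=0, hi=5
No pair sums to 51


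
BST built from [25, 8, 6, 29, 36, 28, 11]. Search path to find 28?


BST root = 25
Search for 28: compare at each node
Path: [25, 29, 28]


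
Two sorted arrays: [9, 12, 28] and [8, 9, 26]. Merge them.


Compare heads, take smaller each step.
Merged: [8, 9, 9, 12, 26, 28]


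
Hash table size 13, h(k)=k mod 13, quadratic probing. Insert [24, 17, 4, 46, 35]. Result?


Insertions: 24->slot 11; 17->slot 4; 4->slot 5; 46->slot 7; 35->slot 9
Table: [None, None, None, None, 17, 4, None, 46, None, 35, None, 24, None]


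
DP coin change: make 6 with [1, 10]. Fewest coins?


dp[0]=0; dp[i]=1+min(dp[i-c] for c in coins)
...dp[1]=1, dp[2]=2, dp[3]=3, dp[4]=4, dp[5]=5, dp[6]=6
Minimum coins for 6 = 6


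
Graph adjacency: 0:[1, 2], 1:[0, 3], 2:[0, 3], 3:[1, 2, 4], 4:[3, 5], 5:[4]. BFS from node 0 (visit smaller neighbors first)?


BFS queue: start with [0]
Visit order: [0, 1, 2, 3, 4, 5]


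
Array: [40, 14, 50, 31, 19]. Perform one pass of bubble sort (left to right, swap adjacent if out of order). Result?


After one pass: [14, 40, 31, 19, 50]


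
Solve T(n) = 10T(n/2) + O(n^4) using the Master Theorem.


a=10, b=2, c=4. log_2(10)=3.322 < c=4. Case 3: O(n^c) = O(n^4)
Complexity: O(n^4)


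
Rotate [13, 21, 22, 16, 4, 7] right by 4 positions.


Right rotate by 4: [22, 16, 4, 7, 13, 21]


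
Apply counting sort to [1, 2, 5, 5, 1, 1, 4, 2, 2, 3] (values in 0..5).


Count array: [0, 3, 3, 1, 1, 2]
Reconstruct: [1, 1, 1, 2, 2, 2, 3, 4, 5, 5]


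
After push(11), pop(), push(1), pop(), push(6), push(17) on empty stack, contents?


push(11) -> [11]
pop() returns 11 -> []
push(1) -> [1]
pop() returns 1 -> []
push(6) -> [6]
push(17) -> [6, 17]
Final stack (bottom to top): [6, 17]


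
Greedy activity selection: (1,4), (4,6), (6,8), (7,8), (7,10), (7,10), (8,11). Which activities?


Greedy: pick earliest-ending, then skip overlaps.
Selected (4 activities): [(1, 4), (4, 6), (6, 8), (8, 11)]


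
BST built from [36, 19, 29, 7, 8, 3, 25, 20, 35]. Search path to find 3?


BST root = 36
Search for 3: compare at each node
Path: [36, 19, 7, 3]


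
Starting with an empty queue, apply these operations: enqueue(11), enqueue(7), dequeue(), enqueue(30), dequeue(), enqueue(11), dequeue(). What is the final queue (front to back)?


enqueue(11) -> [11]
enqueue(7) -> [11, 7]
dequeue() returns 11 -> [7]
enqueue(30) -> [7, 30]
dequeue() returns 7 -> [30]
enqueue(11) -> [30, 11]
dequeue() returns 30 -> [11]
Final queue (front to back): [11]


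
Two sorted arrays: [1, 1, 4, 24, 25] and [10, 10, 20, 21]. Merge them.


Compare heads, take smaller each step.
Merged: [1, 1, 4, 10, 10, 20, 21, 24, 25]


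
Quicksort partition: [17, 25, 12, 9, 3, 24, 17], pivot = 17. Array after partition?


Elements <= 17 go left of pivot.
Result: [17, 12, 9, 3, 17, 24, 25], pivot at index 4


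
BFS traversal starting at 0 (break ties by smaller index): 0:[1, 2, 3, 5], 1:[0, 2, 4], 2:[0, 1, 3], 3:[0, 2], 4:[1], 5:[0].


BFS queue: start with [0]
Visit order: [0, 1, 2, 3, 5, 4]


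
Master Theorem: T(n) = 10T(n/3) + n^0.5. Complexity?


a=10, b=3, c=0.5. log_3(10)=2.096 > c=0.5. Case 1: O(n^log_b(a)) = O(n^2.096)
Complexity: O(n^2.096)


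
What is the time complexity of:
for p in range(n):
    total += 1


Per nesting level: O(n) = O(n)
Complexity: O(n)


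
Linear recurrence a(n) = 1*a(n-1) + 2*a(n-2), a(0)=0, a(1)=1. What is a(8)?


Build bottom-up:
...a(6)=21, a(7)=43, a(8)=1*43+2*21=85


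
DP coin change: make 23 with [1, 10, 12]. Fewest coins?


dp[0]=0; dp[i]=1+min(dp[i-c] for c in coins)
...dp[18]=7, dp[19]=8, dp[20]=2, dp[21]=3, dp[22]=2, dp[23]=3
Minimum coins for 23 = 3


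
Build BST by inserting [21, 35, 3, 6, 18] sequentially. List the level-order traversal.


Root = 21; build tree by BST insertion.
Level-Order traversal: [21, 3, 35, 6, 18]


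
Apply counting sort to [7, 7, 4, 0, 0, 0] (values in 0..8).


Count array: [3, 0, 0, 0, 1, 0, 0, 2, 0]
Reconstruct: [0, 0, 0, 4, 7, 7]


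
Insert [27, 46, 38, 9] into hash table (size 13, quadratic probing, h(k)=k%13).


Insertions: 27->slot 1; 46->slot 7; 38->slot 12; 9->slot 9
Table: [None, 27, None, None, None, None, None, 46, None, 9, None, None, 38]


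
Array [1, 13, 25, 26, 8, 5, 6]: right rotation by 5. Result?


Right rotate by 5: [25, 26, 8, 5, 6, 1, 13]


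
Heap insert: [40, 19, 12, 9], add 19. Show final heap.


Append 19: [40, 19, 12, 9, 19]
Bubble up: no swaps needed
Result: [40, 19, 12, 9, 19]


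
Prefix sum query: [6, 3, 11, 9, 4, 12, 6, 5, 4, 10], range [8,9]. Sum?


Prefix sums: [0, 6, 9, 20, 29, 33, 45, 51, 56, 60, 70]
Sum[8..9] = prefix[10] - prefix[8] = 70 - 56 = 14


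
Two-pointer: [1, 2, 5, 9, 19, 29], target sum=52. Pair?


Two pointers: lo=0, hi=5
No pair sums to 52


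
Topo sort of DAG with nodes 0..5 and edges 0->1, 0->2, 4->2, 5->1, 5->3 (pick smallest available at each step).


Kahn's algorithm, process smallest node first
Order: [0, 4, 2, 5, 1, 3]


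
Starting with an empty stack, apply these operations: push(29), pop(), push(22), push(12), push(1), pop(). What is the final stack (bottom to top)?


push(29) -> [29]
pop() returns 29 -> []
push(22) -> [22]
push(12) -> [22, 12]
push(1) -> [22, 12, 1]
pop() returns 1 -> [22, 12]
Final stack (bottom to top): [22, 12]


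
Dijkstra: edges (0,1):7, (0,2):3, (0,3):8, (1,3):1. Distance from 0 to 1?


Dijkstra from 0:
Distances: {0: 0, 1: 7, 2: 3, 3: 8}
Shortest distance to 1 = 7, path = [0, 1]


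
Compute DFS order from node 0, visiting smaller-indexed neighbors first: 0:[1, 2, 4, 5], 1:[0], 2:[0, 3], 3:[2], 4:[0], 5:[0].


DFS stack-based: start with [0]
Visit order: [0, 1, 2, 3, 4, 5]


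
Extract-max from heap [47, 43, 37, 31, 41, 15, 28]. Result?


Max = 47
Replace root with last, heapify down
Resulting heap: [43, 41, 37, 31, 28, 15]


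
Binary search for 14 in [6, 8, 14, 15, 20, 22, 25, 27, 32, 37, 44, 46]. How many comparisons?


Search for 14:
[0,11] mid=5 arr[5]=22
[0,4] mid=2 arr[2]=14
Total: 2 comparisons


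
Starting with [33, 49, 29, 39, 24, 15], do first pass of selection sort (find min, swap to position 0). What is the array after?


After one pass: [15, 49, 29, 39, 24, 33]


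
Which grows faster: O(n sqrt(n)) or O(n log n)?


linearithmic grows slower than n^1.5
O(n log n) is asymptotically smaller; O(n sqrt(n)) grows faster


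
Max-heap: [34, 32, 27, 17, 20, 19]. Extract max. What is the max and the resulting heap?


Max = 34
Replace root with last, heapify down
Resulting heap: [32, 20, 27, 17, 19]


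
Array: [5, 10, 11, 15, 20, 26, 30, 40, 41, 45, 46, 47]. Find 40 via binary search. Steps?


Search for 40:
[0,11] mid=5 arr[5]=26
[6,11] mid=8 arr[8]=41
[6,7] mid=6 arr[6]=30
[7,7] mid=7 arr[7]=40
Total: 4 comparisons


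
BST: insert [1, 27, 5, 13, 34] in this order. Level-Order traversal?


Root = 1; build tree by BST insertion.
Level-Order traversal: [1, 27, 5, 34, 13]


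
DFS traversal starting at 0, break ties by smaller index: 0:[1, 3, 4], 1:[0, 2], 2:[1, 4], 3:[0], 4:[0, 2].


DFS stack-based: start with [0]
Visit order: [0, 1, 2, 4, 3]


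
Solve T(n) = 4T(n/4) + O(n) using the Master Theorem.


a=4, b=4, c=1. log_4(4)=1 = c=1. Case 2: O(n^c log n) = O(n log n)
Complexity: O(n log n)


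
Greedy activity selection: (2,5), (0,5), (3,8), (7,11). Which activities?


Greedy: pick earliest-ending, then skip overlaps.
Selected (2 activities): [(2, 5), (7, 11)]


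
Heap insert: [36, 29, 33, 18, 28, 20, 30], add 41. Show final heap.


Append 41: [36, 29, 33, 18, 28, 20, 30, 41]
Bubble up: swap idx 7(41) with idx 3(18); swap idx 3(41) with idx 1(29); swap idx 1(41) with idx 0(36)
Result: [41, 36, 33, 29, 28, 20, 30, 18]


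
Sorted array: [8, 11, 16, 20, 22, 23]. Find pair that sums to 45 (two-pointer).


Two pointers: lo=0, hi=5
Found pair: (22, 23) summing to 45


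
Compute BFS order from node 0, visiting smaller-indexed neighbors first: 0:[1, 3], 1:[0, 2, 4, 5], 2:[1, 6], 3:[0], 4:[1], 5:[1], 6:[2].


BFS queue: start with [0]
Visit order: [0, 1, 3, 2, 4, 5, 6]


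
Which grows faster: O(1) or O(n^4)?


constant grows slower than quartic
O(1) is asymptotically smaller; O(n^4) grows faster


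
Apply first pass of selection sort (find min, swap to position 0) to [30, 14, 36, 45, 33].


After one pass: [14, 30, 36, 45, 33]


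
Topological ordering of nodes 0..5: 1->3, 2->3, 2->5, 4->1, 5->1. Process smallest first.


Kahn's algorithm, process smallest node first
Order: [0, 2, 4, 5, 1, 3]


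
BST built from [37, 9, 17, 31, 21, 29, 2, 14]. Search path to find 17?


BST root = 37
Search for 17: compare at each node
Path: [37, 9, 17]


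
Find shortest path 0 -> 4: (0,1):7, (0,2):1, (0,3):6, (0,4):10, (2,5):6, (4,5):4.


Dijkstra from 0:
Distances: {0: 0, 1: 7, 2: 1, 3: 6, 4: 10, 5: 7}
Shortest distance to 4 = 10, path = [0, 4]


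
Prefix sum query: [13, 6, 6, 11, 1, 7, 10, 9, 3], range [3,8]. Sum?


Prefix sums: [0, 13, 19, 25, 36, 37, 44, 54, 63, 66]
Sum[3..8] = prefix[9] - prefix[3] = 66 - 25 = 41


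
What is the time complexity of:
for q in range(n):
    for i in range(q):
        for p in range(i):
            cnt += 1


Per nesting level: O(n) * O(n) [triangular over q] * O(n) [triangular over i] = O(n^3)
Complexity: O(n^3)


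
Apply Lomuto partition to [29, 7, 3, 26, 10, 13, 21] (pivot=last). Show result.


Elements <= 21 go left of pivot.
Result: [7, 3, 10, 13, 21, 26, 29], pivot at index 4


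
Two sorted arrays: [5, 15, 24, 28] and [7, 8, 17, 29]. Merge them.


Compare heads, take smaller each step.
Merged: [5, 7, 8, 15, 17, 24, 28, 29]


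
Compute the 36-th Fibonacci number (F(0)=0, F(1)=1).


F(n)=F(n-1)+F(n-2)
...F(34)=5702887, F(35)=9227465, F(36)=14930352


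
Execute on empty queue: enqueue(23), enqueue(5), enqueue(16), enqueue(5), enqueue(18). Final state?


enqueue(23) -> [23]
enqueue(5) -> [23, 5]
enqueue(16) -> [23, 5, 16]
enqueue(5) -> [23, 5, 16, 5]
enqueue(18) -> [23, 5, 16, 5, 18]
Final queue (front to back): [23, 5, 16, 5, 18]


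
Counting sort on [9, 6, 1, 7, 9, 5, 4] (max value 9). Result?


Count array: [0, 1, 0, 0, 1, 1, 1, 1, 0, 2]
Reconstruct: [1, 4, 5, 6, 7, 9, 9]


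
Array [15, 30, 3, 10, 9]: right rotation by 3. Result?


Right rotate by 3: [3, 10, 9, 15, 30]


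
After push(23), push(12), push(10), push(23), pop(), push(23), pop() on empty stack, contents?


push(23) -> [23]
push(12) -> [23, 12]
push(10) -> [23, 12, 10]
push(23) -> [23, 12, 10, 23]
pop() returns 23 -> [23, 12, 10]
push(23) -> [23, 12, 10, 23]
pop() returns 23 -> [23, 12, 10]
Final stack (bottom to top): [23, 12, 10]


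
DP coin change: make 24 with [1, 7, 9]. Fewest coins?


dp[0]=0; dp[i]=1+min(dp[i-c] for c in coins)
...dp[19]=3, dp[20]=4, dp[21]=3, dp[22]=4, dp[23]=3, dp[24]=4
Minimum coins for 24 = 4


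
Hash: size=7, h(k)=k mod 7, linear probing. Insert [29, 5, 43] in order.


Insertions: 29->slot 1; 5->slot 5; 43->slot 2
Table: [None, 29, 43, None, None, 5, None]


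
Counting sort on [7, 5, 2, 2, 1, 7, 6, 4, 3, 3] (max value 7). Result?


Count array: [0, 1, 2, 2, 1, 1, 1, 2]
Reconstruct: [1, 2, 2, 3, 3, 4, 5, 6, 7, 7]


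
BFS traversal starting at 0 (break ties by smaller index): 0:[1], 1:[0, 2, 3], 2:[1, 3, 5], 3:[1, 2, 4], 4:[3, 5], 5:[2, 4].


BFS queue: start with [0]
Visit order: [0, 1, 2, 3, 5, 4]


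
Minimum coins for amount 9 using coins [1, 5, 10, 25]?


dp[0]=0; dp[i]=1+min(dp[i-c] for c in coins)
...dp[4]=4, dp[5]=1, dp[6]=2, dp[7]=3, dp[8]=4, dp[9]=5
Minimum coins for 9 = 5


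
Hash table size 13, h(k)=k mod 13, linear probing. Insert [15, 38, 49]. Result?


Insertions: 15->slot 2; 38->slot 12; 49->slot 10
Table: [None, None, 15, None, None, None, None, None, None, None, 49, None, 38]


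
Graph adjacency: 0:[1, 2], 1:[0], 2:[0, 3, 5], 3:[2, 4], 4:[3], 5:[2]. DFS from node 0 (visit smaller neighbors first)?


DFS stack-based: start with [0]
Visit order: [0, 1, 2, 3, 4, 5]


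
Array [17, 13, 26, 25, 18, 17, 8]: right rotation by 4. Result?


Right rotate by 4: [25, 18, 17, 8, 17, 13, 26]


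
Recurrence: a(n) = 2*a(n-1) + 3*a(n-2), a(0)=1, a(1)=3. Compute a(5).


Build bottom-up:
...a(3)=27, a(4)=81, a(5)=2*81+3*27=243


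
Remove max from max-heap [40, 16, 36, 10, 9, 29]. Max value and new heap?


Max = 40
Replace root with last, heapify down
Resulting heap: [36, 16, 29, 10, 9]


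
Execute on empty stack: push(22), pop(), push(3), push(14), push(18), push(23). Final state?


push(22) -> [22]
pop() returns 22 -> []
push(3) -> [3]
push(14) -> [3, 14]
push(18) -> [3, 14, 18]
push(23) -> [3, 14, 18, 23]
Final stack (bottom to top): [3, 14, 18, 23]


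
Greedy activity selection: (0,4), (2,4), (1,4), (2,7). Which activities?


Greedy: pick earliest-ending, then skip overlaps.
Selected (1 activities): [(0, 4)]


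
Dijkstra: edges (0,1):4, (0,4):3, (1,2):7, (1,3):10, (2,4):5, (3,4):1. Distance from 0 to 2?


Dijkstra from 0:
Distances: {0: 0, 1: 4, 2: 8, 3: 4, 4: 3}
Shortest distance to 2 = 8, path = [0, 4, 2]


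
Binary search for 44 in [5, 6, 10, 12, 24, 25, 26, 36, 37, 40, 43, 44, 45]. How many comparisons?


Search for 44:
[0,12] mid=6 arr[6]=26
[7,12] mid=9 arr[9]=40
[10,12] mid=11 arr[11]=44
Total: 3 comparisons


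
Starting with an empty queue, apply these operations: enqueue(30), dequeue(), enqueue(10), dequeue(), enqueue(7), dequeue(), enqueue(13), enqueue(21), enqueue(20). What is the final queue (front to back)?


enqueue(30) -> [30]
dequeue() returns 30 -> []
enqueue(10) -> [10]
dequeue() returns 10 -> []
enqueue(7) -> [7]
dequeue() returns 7 -> []
enqueue(13) -> [13]
enqueue(21) -> [13, 21]
enqueue(20) -> [13, 21, 20]
Final queue (front to back): [13, 21, 20]


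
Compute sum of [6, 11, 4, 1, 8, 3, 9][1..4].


Prefix sums: [0, 6, 17, 21, 22, 30, 33, 42]
Sum[1..4] = prefix[5] - prefix[1] = 30 - 6 = 24


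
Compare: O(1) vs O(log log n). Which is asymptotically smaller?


constant grows slower than double-logarithmic
O(1) is asymptotically smaller; O(log log n) grows faster


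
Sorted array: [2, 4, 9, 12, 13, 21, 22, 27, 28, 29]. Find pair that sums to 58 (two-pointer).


Two pointers: lo=0, hi=9
No pair sums to 58


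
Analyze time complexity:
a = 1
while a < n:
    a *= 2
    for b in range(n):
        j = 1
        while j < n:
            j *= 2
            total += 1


Per nesting level: O(log n) * O(n) * O(log n) = O(n (log n)^2)
Complexity: O(n (log n)^2)


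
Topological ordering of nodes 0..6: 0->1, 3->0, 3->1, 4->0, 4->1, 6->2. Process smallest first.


Kahn's algorithm, process smallest node first
Order: [3, 4, 0, 1, 5, 6, 2]


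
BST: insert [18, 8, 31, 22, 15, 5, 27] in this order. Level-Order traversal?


Root = 18; build tree by BST insertion.
Level-Order traversal: [18, 8, 31, 5, 15, 22, 27]


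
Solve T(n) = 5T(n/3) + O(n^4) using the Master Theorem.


a=5, b=3, c=4. log_3(5)=1.465 < c=4. Case 3: O(n^c) = O(n^4)
Complexity: O(n^4)


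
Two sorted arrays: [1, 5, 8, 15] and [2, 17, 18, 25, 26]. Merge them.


Compare heads, take smaller each step.
Merged: [1, 2, 5, 8, 15, 17, 18, 25, 26]


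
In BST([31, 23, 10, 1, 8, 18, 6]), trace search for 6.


BST root = 31
Search for 6: compare at each node
Path: [31, 23, 10, 1, 8, 6]


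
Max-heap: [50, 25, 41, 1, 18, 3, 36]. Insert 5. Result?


Append 5: [50, 25, 41, 1, 18, 3, 36, 5]
Bubble up: swap idx 7(5) with idx 3(1)
Result: [50, 25, 41, 5, 18, 3, 36, 1]


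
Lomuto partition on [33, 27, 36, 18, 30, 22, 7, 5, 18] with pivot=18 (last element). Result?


Elements <= 18 go left of pivot.
Result: [18, 7, 5, 18, 30, 22, 27, 36, 33], pivot at index 3


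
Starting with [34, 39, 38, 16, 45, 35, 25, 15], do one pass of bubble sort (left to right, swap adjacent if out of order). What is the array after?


After one pass: [34, 38, 16, 39, 35, 25, 15, 45]


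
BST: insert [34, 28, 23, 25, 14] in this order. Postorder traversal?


Root = 34; build tree by BST insertion.
Postorder traversal: [14, 25, 23, 28, 34]


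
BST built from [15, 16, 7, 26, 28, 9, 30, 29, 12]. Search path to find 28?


BST root = 15
Search for 28: compare at each node
Path: [15, 16, 26, 28]


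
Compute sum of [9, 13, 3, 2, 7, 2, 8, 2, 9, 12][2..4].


Prefix sums: [0, 9, 22, 25, 27, 34, 36, 44, 46, 55, 67]
Sum[2..4] = prefix[5] - prefix[2] = 34 - 22 = 12


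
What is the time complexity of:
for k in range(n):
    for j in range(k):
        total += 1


Per nesting level: O(n) * O(n) [triangular over k] = O(n^2)
Complexity: O(n^2)


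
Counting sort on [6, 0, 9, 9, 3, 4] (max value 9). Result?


Count array: [1, 0, 0, 1, 1, 0, 1, 0, 0, 2]
Reconstruct: [0, 3, 4, 6, 9, 9]


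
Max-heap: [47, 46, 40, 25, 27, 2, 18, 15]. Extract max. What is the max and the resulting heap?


Max = 47
Replace root with last, heapify down
Resulting heap: [46, 27, 40, 25, 15, 2, 18]


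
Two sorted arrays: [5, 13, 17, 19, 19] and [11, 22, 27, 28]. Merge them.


Compare heads, take smaller each step.
Merged: [5, 11, 13, 17, 19, 19, 22, 27, 28]


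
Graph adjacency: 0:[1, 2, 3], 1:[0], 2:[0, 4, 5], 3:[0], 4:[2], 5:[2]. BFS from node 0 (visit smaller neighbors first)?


BFS queue: start with [0]
Visit order: [0, 1, 2, 3, 4, 5]


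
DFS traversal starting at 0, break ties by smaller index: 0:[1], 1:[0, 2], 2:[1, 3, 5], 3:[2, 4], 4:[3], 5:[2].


DFS stack-based: start with [0]
Visit order: [0, 1, 2, 3, 4, 5]


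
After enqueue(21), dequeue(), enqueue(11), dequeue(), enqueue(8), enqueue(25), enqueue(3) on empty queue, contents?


enqueue(21) -> [21]
dequeue() returns 21 -> []
enqueue(11) -> [11]
dequeue() returns 11 -> []
enqueue(8) -> [8]
enqueue(25) -> [8, 25]
enqueue(3) -> [8, 25, 3]
Final queue (front to back): [8, 25, 3]


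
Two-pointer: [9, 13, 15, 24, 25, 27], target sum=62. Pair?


Two pointers: lo=0, hi=5
No pair sums to 62


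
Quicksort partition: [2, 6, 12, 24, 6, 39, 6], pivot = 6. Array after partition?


Elements <= 6 go left of pivot.
Result: [2, 6, 6, 6, 12, 39, 24], pivot at index 3


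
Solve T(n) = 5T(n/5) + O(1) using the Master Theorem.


a=5, b=5, c=0. log_5(5)=1 > c=0. Case 1: O(n^log_b(a)) = O(n)
Complexity: O(n)


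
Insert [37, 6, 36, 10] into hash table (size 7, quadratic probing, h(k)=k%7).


Insertions: 37->slot 2; 6->slot 6; 36->slot 1; 10->slot 3
Table: [None, 36, 37, 10, None, None, 6]


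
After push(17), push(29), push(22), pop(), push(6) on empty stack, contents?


push(17) -> [17]
push(29) -> [17, 29]
push(22) -> [17, 29, 22]
pop() returns 22 -> [17, 29]
push(6) -> [17, 29, 6]
Final stack (bottom to top): [17, 29, 6]


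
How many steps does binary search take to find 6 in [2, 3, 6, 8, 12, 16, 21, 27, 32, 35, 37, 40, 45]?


Search for 6:
[0,12] mid=6 arr[6]=21
[0,5] mid=2 arr[2]=6
Total: 2 comparisons


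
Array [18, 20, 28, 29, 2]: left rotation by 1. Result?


Left rotate by 1: [20, 28, 29, 2, 18]


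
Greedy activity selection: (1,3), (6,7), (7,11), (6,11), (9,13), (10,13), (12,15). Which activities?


Greedy: pick earliest-ending, then skip overlaps.
Selected (4 activities): [(1, 3), (6, 7), (7, 11), (12, 15)]


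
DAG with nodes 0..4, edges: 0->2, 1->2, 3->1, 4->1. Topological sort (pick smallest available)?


Kahn's algorithm, process smallest node first
Order: [0, 3, 4, 1, 2]


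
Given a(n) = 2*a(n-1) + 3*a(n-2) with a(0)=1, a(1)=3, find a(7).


Build bottom-up:
...a(5)=243, a(6)=729, a(7)=2*729+3*243=2187


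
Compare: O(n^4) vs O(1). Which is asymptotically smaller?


constant grows slower than quartic
O(1) is asymptotically smaller; O(n^4) grows faster


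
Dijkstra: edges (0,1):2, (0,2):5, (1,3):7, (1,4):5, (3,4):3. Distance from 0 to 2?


Dijkstra from 0:
Distances: {0: 0, 1: 2, 2: 5, 3: 9, 4: 7}
Shortest distance to 2 = 5, path = [0, 2]


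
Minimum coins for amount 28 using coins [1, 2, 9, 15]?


dp[0]=0; dp[i]=1+min(dp[i-c] for c in coins)
...dp[23]=5, dp[24]=2, dp[25]=3, dp[26]=3, dp[27]=3, dp[28]=4
Minimum coins for 28 = 4


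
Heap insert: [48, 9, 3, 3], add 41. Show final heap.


Append 41: [48, 9, 3, 3, 41]
Bubble up: swap idx 4(41) with idx 1(9)
Result: [48, 41, 3, 3, 9]


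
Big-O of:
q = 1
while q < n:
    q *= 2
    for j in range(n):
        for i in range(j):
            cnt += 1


Per nesting level: O(log n) * O(n) * O(n) [triangular over j] = O(n^2 log n)
Complexity: O(n^2 log n)
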